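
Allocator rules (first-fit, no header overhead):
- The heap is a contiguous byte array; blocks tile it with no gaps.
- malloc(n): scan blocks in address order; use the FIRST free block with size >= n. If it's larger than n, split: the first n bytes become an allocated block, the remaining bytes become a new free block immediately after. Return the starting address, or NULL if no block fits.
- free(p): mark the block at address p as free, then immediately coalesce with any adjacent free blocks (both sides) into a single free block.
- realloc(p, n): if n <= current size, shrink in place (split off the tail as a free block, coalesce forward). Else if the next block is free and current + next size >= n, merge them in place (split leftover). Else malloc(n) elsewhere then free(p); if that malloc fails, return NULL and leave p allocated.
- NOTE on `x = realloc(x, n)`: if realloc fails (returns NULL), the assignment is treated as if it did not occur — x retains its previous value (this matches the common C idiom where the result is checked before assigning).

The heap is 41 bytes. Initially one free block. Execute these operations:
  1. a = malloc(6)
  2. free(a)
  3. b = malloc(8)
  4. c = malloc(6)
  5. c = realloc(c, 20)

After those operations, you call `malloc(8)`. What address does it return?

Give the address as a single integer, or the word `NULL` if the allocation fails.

Answer: 28

Derivation:
Op 1: a = malloc(6) -> a = 0; heap: [0-5 ALLOC][6-40 FREE]
Op 2: free(a) -> (freed a); heap: [0-40 FREE]
Op 3: b = malloc(8) -> b = 0; heap: [0-7 ALLOC][8-40 FREE]
Op 4: c = malloc(6) -> c = 8; heap: [0-7 ALLOC][8-13 ALLOC][14-40 FREE]
Op 5: c = realloc(c, 20) -> c = 8; heap: [0-7 ALLOC][8-27 ALLOC][28-40 FREE]
malloc(8): first-fit scan over [0-7 ALLOC][8-27 ALLOC][28-40 FREE] -> 28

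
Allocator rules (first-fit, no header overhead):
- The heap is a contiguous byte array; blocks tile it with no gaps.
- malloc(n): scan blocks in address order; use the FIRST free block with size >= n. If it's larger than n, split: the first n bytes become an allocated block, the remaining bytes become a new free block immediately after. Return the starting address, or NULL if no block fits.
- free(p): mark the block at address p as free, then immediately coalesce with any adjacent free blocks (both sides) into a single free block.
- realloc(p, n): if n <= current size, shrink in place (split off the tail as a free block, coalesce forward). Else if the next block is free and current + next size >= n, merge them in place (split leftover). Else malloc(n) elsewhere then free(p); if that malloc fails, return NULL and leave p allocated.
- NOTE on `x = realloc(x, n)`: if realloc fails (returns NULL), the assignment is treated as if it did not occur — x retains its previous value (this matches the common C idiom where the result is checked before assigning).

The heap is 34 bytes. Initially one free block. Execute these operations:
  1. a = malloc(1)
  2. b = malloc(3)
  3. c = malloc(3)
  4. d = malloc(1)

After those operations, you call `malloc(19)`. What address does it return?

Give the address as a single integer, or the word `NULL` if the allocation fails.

Op 1: a = malloc(1) -> a = 0; heap: [0-0 ALLOC][1-33 FREE]
Op 2: b = malloc(3) -> b = 1; heap: [0-0 ALLOC][1-3 ALLOC][4-33 FREE]
Op 3: c = malloc(3) -> c = 4; heap: [0-0 ALLOC][1-3 ALLOC][4-6 ALLOC][7-33 FREE]
Op 4: d = malloc(1) -> d = 7; heap: [0-0 ALLOC][1-3 ALLOC][4-6 ALLOC][7-7 ALLOC][8-33 FREE]
malloc(19): first-fit scan over [0-0 ALLOC][1-3 ALLOC][4-6 ALLOC][7-7 ALLOC][8-33 FREE] -> 8

Answer: 8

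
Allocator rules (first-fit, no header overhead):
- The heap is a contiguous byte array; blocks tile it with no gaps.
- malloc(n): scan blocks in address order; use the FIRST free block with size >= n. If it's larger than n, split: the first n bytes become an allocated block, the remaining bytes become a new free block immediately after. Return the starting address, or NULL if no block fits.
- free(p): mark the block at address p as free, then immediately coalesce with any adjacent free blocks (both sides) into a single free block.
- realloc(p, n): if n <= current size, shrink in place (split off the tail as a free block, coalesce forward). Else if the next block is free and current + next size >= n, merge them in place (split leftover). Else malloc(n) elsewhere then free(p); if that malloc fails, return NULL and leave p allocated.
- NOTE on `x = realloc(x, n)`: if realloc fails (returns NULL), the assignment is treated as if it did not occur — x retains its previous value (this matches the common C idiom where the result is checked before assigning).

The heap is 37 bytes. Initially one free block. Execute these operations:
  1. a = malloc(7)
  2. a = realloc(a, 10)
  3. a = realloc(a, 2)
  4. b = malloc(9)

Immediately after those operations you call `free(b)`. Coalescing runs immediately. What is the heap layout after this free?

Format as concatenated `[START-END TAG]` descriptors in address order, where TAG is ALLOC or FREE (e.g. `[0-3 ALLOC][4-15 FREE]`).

Op 1: a = malloc(7) -> a = 0; heap: [0-6 ALLOC][7-36 FREE]
Op 2: a = realloc(a, 10) -> a = 0; heap: [0-9 ALLOC][10-36 FREE]
Op 3: a = realloc(a, 2) -> a = 0; heap: [0-1 ALLOC][2-36 FREE]
Op 4: b = malloc(9) -> b = 2; heap: [0-1 ALLOC][2-10 ALLOC][11-36 FREE]
free(b): b = 2 -> block [2-10 ALLOC]; mark free, coalesce with adjacent free neighbors -> [0-1 ALLOC][2-36 FREE]

Answer: [0-1 ALLOC][2-36 FREE]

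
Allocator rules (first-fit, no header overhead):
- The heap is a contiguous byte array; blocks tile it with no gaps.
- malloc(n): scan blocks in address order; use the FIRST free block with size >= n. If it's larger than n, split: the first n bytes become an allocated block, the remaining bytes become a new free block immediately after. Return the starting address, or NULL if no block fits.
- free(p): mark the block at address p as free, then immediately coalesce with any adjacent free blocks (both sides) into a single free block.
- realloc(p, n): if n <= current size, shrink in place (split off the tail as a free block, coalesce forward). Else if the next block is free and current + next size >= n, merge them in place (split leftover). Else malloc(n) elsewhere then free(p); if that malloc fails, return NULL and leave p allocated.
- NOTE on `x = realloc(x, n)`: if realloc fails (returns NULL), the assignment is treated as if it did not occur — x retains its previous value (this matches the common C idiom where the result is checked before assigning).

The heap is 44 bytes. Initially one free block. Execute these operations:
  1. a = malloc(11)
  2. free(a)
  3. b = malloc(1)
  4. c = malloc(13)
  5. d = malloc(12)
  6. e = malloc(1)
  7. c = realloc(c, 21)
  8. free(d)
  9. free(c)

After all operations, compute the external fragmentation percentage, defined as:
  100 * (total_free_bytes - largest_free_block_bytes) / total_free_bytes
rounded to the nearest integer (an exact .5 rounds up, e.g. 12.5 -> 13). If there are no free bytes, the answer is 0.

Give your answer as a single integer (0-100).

Op 1: a = malloc(11) -> a = 0; heap: [0-10 ALLOC][11-43 FREE]
Op 2: free(a) -> (freed a); heap: [0-43 FREE]
Op 3: b = malloc(1) -> b = 0; heap: [0-0 ALLOC][1-43 FREE]
Op 4: c = malloc(13) -> c = 1; heap: [0-0 ALLOC][1-13 ALLOC][14-43 FREE]
Op 5: d = malloc(12) -> d = 14; heap: [0-0 ALLOC][1-13 ALLOC][14-25 ALLOC][26-43 FREE]
Op 6: e = malloc(1) -> e = 26; heap: [0-0 ALLOC][1-13 ALLOC][14-25 ALLOC][26-26 ALLOC][27-43 FREE]
Op 7: c = realloc(c, 21) -> NULL (c unchanged); heap: [0-0 ALLOC][1-13 ALLOC][14-25 ALLOC][26-26 ALLOC][27-43 FREE]
Op 8: free(d) -> (freed d); heap: [0-0 ALLOC][1-13 ALLOC][14-25 FREE][26-26 ALLOC][27-43 FREE]
Op 9: free(c) -> (freed c); heap: [0-0 ALLOC][1-25 FREE][26-26 ALLOC][27-43 FREE]
Free blocks: [25 17] total_free=42 largest=25 -> 100*(42-25)/42 = 1700/42 ≈ 40.476 -> rounds to 40

Answer: 40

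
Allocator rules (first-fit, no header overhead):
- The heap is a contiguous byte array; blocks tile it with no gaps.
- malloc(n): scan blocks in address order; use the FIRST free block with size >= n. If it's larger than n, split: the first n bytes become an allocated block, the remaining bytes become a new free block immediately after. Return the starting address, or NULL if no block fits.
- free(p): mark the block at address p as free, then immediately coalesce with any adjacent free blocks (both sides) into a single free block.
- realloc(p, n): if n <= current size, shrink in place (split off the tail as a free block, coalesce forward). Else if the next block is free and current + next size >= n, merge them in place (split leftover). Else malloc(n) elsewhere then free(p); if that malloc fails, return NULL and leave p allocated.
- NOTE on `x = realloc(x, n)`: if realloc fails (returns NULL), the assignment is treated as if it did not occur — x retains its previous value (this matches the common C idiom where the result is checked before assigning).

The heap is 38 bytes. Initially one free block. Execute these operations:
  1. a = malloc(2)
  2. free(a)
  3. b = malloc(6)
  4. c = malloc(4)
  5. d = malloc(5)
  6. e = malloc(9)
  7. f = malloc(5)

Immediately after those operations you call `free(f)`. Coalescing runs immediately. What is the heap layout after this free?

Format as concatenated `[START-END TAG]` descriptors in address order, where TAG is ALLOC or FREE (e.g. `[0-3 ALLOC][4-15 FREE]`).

Answer: [0-5 ALLOC][6-9 ALLOC][10-14 ALLOC][15-23 ALLOC][24-37 FREE]

Derivation:
Op 1: a = malloc(2) -> a = 0; heap: [0-1 ALLOC][2-37 FREE]
Op 2: free(a) -> (freed a); heap: [0-37 FREE]
Op 3: b = malloc(6) -> b = 0; heap: [0-5 ALLOC][6-37 FREE]
Op 4: c = malloc(4) -> c = 6; heap: [0-5 ALLOC][6-9 ALLOC][10-37 FREE]
Op 5: d = malloc(5) -> d = 10; heap: [0-5 ALLOC][6-9 ALLOC][10-14 ALLOC][15-37 FREE]
Op 6: e = malloc(9) -> e = 15; heap: [0-5 ALLOC][6-9 ALLOC][10-14 ALLOC][15-23 ALLOC][24-37 FREE]
Op 7: f = malloc(5) -> f = 24; heap: [0-5 ALLOC][6-9 ALLOC][10-14 ALLOC][15-23 ALLOC][24-28 ALLOC][29-37 FREE]
free(f): f = 24 -> block [24-28 ALLOC]; mark free, coalesce with adjacent free neighbors -> [0-5 ALLOC][6-9 ALLOC][10-14 ALLOC][15-23 ALLOC][24-37 FREE]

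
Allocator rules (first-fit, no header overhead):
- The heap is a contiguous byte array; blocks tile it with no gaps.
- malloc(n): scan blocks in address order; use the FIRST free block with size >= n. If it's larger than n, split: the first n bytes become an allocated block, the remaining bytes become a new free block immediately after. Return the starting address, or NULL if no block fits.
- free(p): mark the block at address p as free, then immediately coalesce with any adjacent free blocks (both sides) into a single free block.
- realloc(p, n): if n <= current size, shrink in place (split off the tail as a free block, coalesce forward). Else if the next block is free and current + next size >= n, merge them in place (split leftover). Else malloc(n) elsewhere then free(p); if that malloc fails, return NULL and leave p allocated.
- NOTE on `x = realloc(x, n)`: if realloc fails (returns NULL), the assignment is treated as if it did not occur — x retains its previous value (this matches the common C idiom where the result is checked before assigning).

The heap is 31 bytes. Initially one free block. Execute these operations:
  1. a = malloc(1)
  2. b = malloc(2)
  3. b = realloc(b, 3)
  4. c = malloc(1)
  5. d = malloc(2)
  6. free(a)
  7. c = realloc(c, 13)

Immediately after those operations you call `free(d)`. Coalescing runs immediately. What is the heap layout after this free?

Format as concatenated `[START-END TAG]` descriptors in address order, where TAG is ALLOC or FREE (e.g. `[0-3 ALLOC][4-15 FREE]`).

Answer: [0-0 FREE][1-3 ALLOC][4-6 FREE][7-19 ALLOC][20-30 FREE]

Derivation:
Op 1: a = malloc(1) -> a = 0; heap: [0-0 ALLOC][1-30 FREE]
Op 2: b = malloc(2) -> b = 1; heap: [0-0 ALLOC][1-2 ALLOC][3-30 FREE]
Op 3: b = realloc(b, 3) -> b = 1; heap: [0-0 ALLOC][1-3 ALLOC][4-30 FREE]
Op 4: c = malloc(1) -> c = 4; heap: [0-0 ALLOC][1-3 ALLOC][4-4 ALLOC][5-30 FREE]
Op 5: d = malloc(2) -> d = 5; heap: [0-0 ALLOC][1-3 ALLOC][4-4 ALLOC][5-6 ALLOC][7-30 FREE]
Op 6: free(a) -> (freed a); heap: [0-0 FREE][1-3 ALLOC][4-4 ALLOC][5-6 ALLOC][7-30 FREE]
Op 7: c = realloc(c, 13) -> c = 7; heap: [0-0 FREE][1-3 ALLOC][4-4 FREE][5-6 ALLOC][7-19 ALLOC][20-30 FREE]
free(d): d = 5 -> block [5-6 ALLOC]; mark free, coalesce with adjacent free neighbors -> [0-0 FREE][1-3 ALLOC][4-6 FREE][7-19 ALLOC][20-30 FREE]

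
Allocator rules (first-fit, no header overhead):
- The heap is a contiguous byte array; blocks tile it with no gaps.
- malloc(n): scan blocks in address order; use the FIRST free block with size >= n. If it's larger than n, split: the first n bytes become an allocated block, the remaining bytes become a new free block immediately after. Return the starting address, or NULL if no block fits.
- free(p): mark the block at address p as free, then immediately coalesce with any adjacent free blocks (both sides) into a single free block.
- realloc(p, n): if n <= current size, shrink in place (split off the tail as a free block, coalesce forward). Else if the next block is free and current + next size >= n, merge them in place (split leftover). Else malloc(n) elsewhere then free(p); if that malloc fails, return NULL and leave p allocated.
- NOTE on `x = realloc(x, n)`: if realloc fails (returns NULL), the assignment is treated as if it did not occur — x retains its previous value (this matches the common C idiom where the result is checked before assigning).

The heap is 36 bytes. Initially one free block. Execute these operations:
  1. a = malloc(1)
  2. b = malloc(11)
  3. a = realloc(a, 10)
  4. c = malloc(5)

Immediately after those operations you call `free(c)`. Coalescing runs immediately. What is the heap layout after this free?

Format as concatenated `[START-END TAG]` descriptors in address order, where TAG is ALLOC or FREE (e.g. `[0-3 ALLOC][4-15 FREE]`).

Op 1: a = malloc(1) -> a = 0; heap: [0-0 ALLOC][1-35 FREE]
Op 2: b = malloc(11) -> b = 1; heap: [0-0 ALLOC][1-11 ALLOC][12-35 FREE]
Op 3: a = realloc(a, 10) -> a = 12; heap: [0-0 FREE][1-11 ALLOC][12-21 ALLOC][22-35 FREE]
Op 4: c = malloc(5) -> c = 22; heap: [0-0 FREE][1-11 ALLOC][12-21 ALLOC][22-26 ALLOC][27-35 FREE]
free(c): c = 22 -> block [22-26 ALLOC]; mark free, coalesce with adjacent free neighbors -> [0-0 FREE][1-11 ALLOC][12-21 ALLOC][22-35 FREE]

Answer: [0-0 FREE][1-11 ALLOC][12-21 ALLOC][22-35 FREE]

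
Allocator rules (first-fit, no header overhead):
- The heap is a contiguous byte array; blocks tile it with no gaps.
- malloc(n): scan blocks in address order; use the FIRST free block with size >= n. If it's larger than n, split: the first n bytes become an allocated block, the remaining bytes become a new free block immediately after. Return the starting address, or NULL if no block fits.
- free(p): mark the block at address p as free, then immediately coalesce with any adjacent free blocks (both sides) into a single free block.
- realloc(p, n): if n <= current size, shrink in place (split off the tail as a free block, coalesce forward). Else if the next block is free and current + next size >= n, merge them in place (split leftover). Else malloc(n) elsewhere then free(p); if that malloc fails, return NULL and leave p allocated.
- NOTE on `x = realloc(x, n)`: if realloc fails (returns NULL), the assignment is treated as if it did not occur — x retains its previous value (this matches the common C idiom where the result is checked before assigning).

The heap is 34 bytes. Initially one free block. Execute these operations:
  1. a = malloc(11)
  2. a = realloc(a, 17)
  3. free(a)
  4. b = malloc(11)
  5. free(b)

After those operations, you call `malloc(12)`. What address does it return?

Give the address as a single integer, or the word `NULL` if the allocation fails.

Op 1: a = malloc(11) -> a = 0; heap: [0-10 ALLOC][11-33 FREE]
Op 2: a = realloc(a, 17) -> a = 0; heap: [0-16 ALLOC][17-33 FREE]
Op 3: free(a) -> (freed a); heap: [0-33 FREE]
Op 4: b = malloc(11) -> b = 0; heap: [0-10 ALLOC][11-33 FREE]
Op 5: free(b) -> (freed b); heap: [0-33 FREE]
malloc(12): first-fit scan over [0-33 FREE] -> 0

Answer: 0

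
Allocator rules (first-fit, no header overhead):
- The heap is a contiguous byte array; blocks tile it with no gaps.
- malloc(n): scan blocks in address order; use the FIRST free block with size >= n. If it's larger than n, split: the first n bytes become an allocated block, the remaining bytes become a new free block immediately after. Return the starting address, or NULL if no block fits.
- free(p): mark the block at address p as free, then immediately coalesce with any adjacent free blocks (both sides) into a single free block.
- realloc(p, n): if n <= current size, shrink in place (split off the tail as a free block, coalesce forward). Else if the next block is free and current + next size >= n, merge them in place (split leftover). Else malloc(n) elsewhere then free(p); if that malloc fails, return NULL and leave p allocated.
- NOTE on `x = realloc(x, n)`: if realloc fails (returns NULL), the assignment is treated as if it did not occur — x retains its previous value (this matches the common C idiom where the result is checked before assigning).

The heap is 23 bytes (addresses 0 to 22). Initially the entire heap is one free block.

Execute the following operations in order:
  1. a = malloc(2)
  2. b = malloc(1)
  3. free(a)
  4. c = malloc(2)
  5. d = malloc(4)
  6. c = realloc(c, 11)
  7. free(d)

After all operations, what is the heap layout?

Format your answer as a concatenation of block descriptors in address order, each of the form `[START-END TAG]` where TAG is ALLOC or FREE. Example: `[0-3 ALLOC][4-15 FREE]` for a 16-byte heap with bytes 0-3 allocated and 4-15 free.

Answer: [0-1 FREE][2-2 ALLOC][3-6 FREE][7-17 ALLOC][18-22 FREE]

Derivation:
Op 1: a = malloc(2) -> a = 0; heap: [0-1 ALLOC][2-22 FREE]
Op 2: b = malloc(1) -> b = 2; heap: [0-1 ALLOC][2-2 ALLOC][3-22 FREE]
Op 3: free(a) -> (freed a); heap: [0-1 FREE][2-2 ALLOC][3-22 FREE]
Op 4: c = malloc(2) -> c = 0; heap: [0-1 ALLOC][2-2 ALLOC][3-22 FREE]
Op 5: d = malloc(4) -> d = 3; heap: [0-1 ALLOC][2-2 ALLOC][3-6 ALLOC][7-22 FREE]
Op 6: c = realloc(c, 11) -> c = 7; heap: [0-1 FREE][2-2 ALLOC][3-6 ALLOC][7-17 ALLOC][18-22 FREE]
Op 7: free(d) -> (freed d); heap: [0-1 FREE][2-2 ALLOC][3-6 FREE][7-17 ALLOC][18-22 FREE]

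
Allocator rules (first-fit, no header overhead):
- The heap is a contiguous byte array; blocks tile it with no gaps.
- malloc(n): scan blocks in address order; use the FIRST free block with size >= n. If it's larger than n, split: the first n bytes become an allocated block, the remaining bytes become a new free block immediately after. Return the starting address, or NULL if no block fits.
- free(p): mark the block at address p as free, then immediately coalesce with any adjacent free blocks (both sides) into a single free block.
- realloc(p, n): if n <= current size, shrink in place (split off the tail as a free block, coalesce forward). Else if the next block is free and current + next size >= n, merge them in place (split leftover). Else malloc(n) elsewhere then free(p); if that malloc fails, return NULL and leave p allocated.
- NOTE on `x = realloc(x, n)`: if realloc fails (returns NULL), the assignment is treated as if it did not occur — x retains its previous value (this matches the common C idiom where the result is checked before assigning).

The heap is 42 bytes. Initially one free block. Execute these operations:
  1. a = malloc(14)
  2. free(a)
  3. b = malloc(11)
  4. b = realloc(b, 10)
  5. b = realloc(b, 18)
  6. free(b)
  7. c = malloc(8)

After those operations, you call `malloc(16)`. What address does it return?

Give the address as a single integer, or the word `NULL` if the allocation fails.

Answer: 8

Derivation:
Op 1: a = malloc(14) -> a = 0; heap: [0-13 ALLOC][14-41 FREE]
Op 2: free(a) -> (freed a); heap: [0-41 FREE]
Op 3: b = malloc(11) -> b = 0; heap: [0-10 ALLOC][11-41 FREE]
Op 4: b = realloc(b, 10) -> b = 0; heap: [0-9 ALLOC][10-41 FREE]
Op 5: b = realloc(b, 18) -> b = 0; heap: [0-17 ALLOC][18-41 FREE]
Op 6: free(b) -> (freed b); heap: [0-41 FREE]
Op 7: c = malloc(8) -> c = 0; heap: [0-7 ALLOC][8-41 FREE]
malloc(16): first-fit scan over [0-7 ALLOC][8-41 FREE] -> 8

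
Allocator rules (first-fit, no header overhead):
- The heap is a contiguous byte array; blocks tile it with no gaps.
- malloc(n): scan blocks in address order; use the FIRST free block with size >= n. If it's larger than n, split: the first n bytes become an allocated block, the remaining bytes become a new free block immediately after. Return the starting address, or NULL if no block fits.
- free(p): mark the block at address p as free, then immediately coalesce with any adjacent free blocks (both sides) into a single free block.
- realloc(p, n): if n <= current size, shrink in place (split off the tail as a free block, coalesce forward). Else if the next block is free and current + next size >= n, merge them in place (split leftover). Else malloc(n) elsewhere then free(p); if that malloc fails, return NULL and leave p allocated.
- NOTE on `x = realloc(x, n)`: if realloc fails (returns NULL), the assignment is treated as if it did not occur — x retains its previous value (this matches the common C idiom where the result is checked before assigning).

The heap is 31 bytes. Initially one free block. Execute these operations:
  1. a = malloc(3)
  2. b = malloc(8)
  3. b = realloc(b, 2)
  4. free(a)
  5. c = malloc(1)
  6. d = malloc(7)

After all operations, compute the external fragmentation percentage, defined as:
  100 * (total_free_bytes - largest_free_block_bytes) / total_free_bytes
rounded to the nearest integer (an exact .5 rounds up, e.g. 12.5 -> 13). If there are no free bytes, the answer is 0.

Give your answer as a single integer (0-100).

Answer: 10

Derivation:
Op 1: a = malloc(3) -> a = 0; heap: [0-2 ALLOC][3-30 FREE]
Op 2: b = malloc(8) -> b = 3; heap: [0-2 ALLOC][3-10 ALLOC][11-30 FREE]
Op 3: b = realloc(b, 2) -> b = 3; heap: [0-2 ALLOC][3-4 ALLOC][5-30 FREE]
Op 4: free(a) -> (freed a); heap: [0-2 FREE][3-4 ALLOC][5-30 FREE]
Op 5: c = malloc(1) -> c = 0; heap: [0-0 ALLOC][1-2 FREE][3-4 ALLOC][5-30 FREE]
Op 6: d = malloc(7) -> d = 5; heap: [0-0 ALLOC][1-2 FREE][3-4 ALLOC][5-11 ALLOC][12-30 FREE]
Free blocks: [2 19] total_free=21 largest=19 -> 100*(21-19)/21 = 200/21 ≈ 9.524 -> rounds to 10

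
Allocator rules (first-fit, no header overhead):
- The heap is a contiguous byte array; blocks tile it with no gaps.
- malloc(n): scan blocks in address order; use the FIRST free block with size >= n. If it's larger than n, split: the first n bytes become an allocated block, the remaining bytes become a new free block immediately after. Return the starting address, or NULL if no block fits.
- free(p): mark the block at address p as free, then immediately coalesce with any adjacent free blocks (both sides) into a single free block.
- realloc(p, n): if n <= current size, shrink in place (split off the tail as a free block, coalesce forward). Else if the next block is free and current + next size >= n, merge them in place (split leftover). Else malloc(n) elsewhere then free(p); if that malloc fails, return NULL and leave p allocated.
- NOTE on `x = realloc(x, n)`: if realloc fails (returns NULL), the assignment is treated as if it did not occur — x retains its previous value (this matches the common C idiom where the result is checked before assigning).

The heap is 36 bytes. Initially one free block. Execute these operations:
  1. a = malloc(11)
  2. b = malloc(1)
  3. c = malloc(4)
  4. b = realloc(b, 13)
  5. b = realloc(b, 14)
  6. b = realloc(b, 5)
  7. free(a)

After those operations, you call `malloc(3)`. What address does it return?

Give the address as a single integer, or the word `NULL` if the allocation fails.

Answer: 0

Derivation:
Op 1: a = malloc(11) -> a = 0; heap: [0-10 ALLOC][11-35 FREE]
Op 2: b = malloc(1) -> b = 11; heap: [0-10 ALLOC][11-11 ALLOC][12-35 FREE]
Op 3: c = malloc(4) -> c = 12; heap: [0-10 ALLOC][11-11 ALLOC][12-15 ALLOC][16-35 FREE]
Op 4: b = realloc(b, 13) -> b = 16; heap: [0-10 ALLOC][11-11 FREE][12-15 ALLOC][16-28 ALLOC][29-35 FREE]
Op 5: b = realloc(b, 14) -> b = 16; heap: [0-10 ALLOC][11-11 FREE][12-15 ALLOC][16-29 ALLOC][30-35 FREE]
Op 6: b = realloc(b, 5) -> b = 16; heap: [0-10 ALLOC][11-11 FREE][12-15 ALLOC][16-20 ALLOC][21-35 FREE]
Op 7: free(a) -> (freed a); heap: [0-11 FREE][12-15 ALLOC][16-20 ALLOC][21-35 FREE]
malloc(3): first-fit scan over [0-11 FREE][12-15 ALLOC][16-20 ALLOC][21-35 FREE] -> 0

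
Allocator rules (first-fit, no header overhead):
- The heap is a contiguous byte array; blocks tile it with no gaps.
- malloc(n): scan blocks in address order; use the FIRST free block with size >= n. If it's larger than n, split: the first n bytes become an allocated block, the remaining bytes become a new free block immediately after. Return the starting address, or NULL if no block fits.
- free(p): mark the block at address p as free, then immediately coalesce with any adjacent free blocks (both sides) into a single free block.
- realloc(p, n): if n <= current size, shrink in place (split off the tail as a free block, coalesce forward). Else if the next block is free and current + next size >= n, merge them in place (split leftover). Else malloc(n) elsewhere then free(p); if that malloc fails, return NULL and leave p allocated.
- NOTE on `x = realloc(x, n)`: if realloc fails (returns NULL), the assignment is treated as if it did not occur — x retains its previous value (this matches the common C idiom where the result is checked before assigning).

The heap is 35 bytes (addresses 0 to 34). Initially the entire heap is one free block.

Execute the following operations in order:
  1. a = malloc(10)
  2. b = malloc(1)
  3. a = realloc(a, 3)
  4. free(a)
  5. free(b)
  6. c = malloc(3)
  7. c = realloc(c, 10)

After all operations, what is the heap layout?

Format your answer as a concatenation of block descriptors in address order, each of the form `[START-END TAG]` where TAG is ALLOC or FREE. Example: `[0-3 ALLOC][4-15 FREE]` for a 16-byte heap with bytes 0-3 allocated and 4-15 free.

Op 1: a = malloc(10) -> a = 0; heap: [0-9 ALLOC][10-34 FREE]
Op 2: b = malloc(1) -> b = 10; heap: [0-9 ALLOC][10-10 ALLOC][11-34 FREE]
Op 3: a = realloc(a, 3) -> a = 0; heap: [0-2 ALLOC][3-9 FREE][10-10 ALLOC][11-34 FREE]
Op 4: free(a) -> (freed a); heap: [0-9 FREE][10-10 ALLOC][11-34 FREE]
Op 5: free(b) -> (freed b); heap: [0-34 FREE]
Op 6: c = malloc(3) -> c = 0; heap: [0-2 ALLOC][3-34 FREE]
Op 7: c = realloc(c, 10) -> c = 0; heap: [0-9 ALLOC][10-34 FREE]

Answer: [0-9 ALLOC][10-34 FREE]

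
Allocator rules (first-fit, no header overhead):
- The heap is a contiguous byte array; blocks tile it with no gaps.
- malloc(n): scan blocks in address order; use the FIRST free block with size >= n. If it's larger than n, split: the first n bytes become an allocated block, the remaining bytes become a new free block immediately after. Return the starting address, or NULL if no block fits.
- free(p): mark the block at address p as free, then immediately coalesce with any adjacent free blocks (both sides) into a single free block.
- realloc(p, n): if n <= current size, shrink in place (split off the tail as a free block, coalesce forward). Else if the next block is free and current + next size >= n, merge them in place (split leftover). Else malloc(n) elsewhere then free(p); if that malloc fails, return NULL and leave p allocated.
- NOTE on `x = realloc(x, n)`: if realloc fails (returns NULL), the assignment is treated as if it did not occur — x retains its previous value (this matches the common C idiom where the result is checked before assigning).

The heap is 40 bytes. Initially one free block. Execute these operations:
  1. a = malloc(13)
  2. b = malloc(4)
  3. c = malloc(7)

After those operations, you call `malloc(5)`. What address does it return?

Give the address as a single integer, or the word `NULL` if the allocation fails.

Answer: 24

Derivation:
Op 1: a = malloc(13) -> a = 0; heap: [0-12 ALLOC][13-39 FREE]
Op 2: b = malloc(4) -> b = 13; heap: [0-12 ALLOC][13-16 ALLOC][17-39 FREE]
Op 3: c = malloc(7) -> c = 17; heap: [0-12 ALLOC][13-16 ALLOC][17-23 ALLOC][24-39 FREE]
malloc(5): first-fit scan over [0-12 ALLOC][13-16 ALLOC][17-23 ALLOC][24-39 FREE] -> 24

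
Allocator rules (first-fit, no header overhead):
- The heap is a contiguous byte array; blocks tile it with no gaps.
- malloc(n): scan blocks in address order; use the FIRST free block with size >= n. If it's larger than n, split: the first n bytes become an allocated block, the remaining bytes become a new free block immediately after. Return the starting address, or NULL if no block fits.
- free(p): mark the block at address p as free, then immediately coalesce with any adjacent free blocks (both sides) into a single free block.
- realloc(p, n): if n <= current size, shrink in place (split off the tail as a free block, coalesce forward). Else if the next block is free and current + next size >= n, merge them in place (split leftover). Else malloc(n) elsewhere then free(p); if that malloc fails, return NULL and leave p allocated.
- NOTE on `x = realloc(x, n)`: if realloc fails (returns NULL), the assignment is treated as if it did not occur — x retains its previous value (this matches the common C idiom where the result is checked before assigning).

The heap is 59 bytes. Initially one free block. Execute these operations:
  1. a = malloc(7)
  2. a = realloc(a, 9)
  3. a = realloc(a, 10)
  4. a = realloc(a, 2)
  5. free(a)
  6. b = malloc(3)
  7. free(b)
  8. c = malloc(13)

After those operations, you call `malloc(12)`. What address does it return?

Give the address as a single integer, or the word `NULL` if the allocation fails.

Answer: 13

Derivation:
Op 1: a = malloc(7) -> a = 0; heap: [0-6 ALLOC][7-58 FREE]
Op 2: a = realloc(a, 9) -> a = 0; heap: [0-8 ALLOC][9-58 FREE]
Op 3: a = realloc(a, 10) -> a = 0; heap: [0-9 ALLOC][10-58 FREE]
Op 4: a = realloc(a, 2) -> a = 0; heap: [0-1 ALLOC][2-58 FREE]
Op 5: free(a) -> (freed a); heap: [0-58 FREE]
Op 6: b = malloc(3) -> b = 0; heap: [0-2 ALLOC][3-58 FREE]
Op 7: free(b) -> (freed b); heap: [0-58 FREE]
Op 8: c = malloc(13) -> c = 0; heap: [0-12 ALLOC][13-58 FREE]
malloc(12): first-fit scan over [0-12 ALLOC][13-58 FREE] -> 13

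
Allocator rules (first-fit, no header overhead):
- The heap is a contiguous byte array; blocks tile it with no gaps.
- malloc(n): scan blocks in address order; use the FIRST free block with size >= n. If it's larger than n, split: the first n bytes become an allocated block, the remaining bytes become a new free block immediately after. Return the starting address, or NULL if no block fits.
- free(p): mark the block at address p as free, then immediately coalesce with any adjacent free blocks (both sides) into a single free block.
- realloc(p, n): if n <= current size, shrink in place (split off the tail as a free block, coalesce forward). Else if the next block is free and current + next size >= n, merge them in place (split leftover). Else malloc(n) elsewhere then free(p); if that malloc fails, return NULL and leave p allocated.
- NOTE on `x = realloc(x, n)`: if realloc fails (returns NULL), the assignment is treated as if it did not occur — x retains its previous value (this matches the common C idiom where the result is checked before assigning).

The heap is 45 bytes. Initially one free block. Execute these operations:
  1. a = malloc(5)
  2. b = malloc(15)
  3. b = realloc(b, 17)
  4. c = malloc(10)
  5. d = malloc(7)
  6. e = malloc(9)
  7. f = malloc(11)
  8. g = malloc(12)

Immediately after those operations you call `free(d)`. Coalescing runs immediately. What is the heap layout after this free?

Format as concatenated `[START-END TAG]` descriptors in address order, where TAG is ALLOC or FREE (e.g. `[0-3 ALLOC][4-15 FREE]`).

Answer: [0-4 ALLOC][5-21 ALLOC][22-31 ALLOC][32-44 FREE]

Derivation:
Op 1: a = malloc(5) -> a = 0; heap: [0-4 ALLOC][5-44 FREE]
Op 2: b = malloc(15) -> b = 5; heap: [0-4 ALLOC][5-19 ALLOC][20-44 FREE]
Op 3: b = realloc(b, 17) -> b = 5; heap: [0-4 ALLOC][5-21 ALLOC][22-44 FREE]
Op 4: c = malloc(10) -> c = 22; heap: [0-4 ALLOC][5-21 ALLOC][22-31 ALLOC][32-44 FREE]
Op 5: d = malloc(7) -> d = 32; heap: [0-4 ALLOC][5-21 ALLOC][22-31 ALLOC][32-38 ALLOC][39-44 FREE]
Op 6: e = malloc(9) -> e = NULL; heap: [0-4 ALLOC][5-21 ALLOC][22-31 ALLOC][32-38 ALLOC][39-44 FREE]
Op 7: f = malloc(11) -> f = NULL; heap: [0-4 ALLOC][5-21 ALLOC][22-31 ALLOC][32-38 ALLOC][39-44 FREE]
Op 8: g = malloc(12) -> g = NULL; heap: [0-4 ALLOC][5-21 ALLOC][22-31 ALLOC][32-38 ALLOC][39-44 FREE]
free(d): d = 32 -> block [32-38 ALLOC]; mark free, coalesce with adjacent free neighbors -> [0-4 ALLOC][5-21 ALLOC][22-31 ALLOC][32-44 FREE]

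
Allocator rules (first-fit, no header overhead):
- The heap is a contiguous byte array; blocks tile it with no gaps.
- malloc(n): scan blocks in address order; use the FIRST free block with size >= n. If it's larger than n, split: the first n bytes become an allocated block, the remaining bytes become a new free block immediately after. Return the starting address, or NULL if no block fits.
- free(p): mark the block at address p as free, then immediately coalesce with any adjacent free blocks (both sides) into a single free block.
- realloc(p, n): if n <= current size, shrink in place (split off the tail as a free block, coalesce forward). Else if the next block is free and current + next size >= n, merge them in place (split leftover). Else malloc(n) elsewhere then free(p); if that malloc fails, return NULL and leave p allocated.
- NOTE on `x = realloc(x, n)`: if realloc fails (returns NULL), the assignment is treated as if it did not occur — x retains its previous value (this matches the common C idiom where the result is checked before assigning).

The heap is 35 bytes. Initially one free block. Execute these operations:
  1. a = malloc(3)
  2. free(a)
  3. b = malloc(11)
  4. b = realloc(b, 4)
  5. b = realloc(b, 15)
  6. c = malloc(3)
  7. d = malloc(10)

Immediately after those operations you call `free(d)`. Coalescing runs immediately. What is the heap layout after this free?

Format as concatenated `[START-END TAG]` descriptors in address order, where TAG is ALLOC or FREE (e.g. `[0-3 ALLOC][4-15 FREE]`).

Answer: [0-14 ALLOC][15-17 ALLOC][18-34 FREE]

Derivation:
Op 1: a = malloc(3) -> a = 0; heap: [0-2 ALLOC][3-34 FREE]
Op 2: free(a) -> (freed a); heap: [0-34 FREE]
Op 3: b = malloc(11) -> b = 0; heap: [0-10 ALLOC][11-34 FREE]
Op 4: b = realloc(b, 4) -> b = 0; heap: [0-3 ALLOC][4-34 FREE]
Op 5: b = realloc(b, 15) -> b = 0; heap: [0-14 ALLOC][15-34 FREE]
Op 6: c = malloc(3) -> c = 15; heap: [0-14 ALLOC][15-17 ALLOC][18-34 FREE]
Op 7: d = malloc(10) -> d = 18; heap: [0-14 ALLOC][15-17 ALLOC][18-27 ALLOC][28-34 FREE]
free(d): d = 18 -> block [18-27 ALLOC]; mark free, coalesce with adjacent free neighbors -> [0-14 ALLOC][15-17 ALLOC][18-34 FREE]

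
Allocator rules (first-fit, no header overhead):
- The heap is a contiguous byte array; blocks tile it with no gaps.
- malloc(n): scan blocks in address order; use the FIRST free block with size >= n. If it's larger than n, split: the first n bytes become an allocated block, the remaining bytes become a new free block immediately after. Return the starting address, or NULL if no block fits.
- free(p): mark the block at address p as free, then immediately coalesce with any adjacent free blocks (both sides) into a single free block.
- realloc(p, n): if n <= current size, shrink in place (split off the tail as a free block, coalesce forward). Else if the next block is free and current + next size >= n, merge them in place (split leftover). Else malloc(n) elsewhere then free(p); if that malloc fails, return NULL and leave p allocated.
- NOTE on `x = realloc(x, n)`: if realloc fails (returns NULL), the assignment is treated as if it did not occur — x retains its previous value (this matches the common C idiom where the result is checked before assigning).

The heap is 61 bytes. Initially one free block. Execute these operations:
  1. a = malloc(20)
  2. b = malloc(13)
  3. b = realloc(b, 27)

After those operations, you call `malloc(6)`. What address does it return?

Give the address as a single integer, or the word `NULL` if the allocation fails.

Answer: 47

Derivation:
Op 1: a = malloc(20) -> a = 0; heap: [0-19 ALLOC][20-60 FREE]
Op 2: b = malloc(13) -> b = 20; heap: [0-19 ALLOC][20-32 ALLOC][33-60 FREE]
Op 3: b = realloc(b, 27) -> b = 20; heap: [0-19 ALLOC][20-46 ALLOC][47-60 FREE]
malloc(6): first-fit scan over [0-19 ALLOC][20-46 ALLOC][47-60 FREE] -> 47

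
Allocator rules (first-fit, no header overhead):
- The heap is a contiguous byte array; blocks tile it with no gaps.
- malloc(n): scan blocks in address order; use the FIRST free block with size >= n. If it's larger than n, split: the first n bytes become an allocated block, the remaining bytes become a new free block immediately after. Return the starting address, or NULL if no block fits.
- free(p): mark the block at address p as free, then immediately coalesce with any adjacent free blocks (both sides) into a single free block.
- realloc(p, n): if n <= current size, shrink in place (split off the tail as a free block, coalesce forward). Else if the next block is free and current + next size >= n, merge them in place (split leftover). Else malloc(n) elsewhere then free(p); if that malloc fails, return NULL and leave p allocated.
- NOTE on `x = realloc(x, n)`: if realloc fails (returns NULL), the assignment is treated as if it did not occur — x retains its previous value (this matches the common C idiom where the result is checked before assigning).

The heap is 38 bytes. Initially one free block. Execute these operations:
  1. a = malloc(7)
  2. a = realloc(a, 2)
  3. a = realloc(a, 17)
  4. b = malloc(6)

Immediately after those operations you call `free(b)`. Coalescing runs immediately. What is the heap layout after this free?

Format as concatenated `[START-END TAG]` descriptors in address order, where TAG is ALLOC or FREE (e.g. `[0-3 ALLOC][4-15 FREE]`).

Answer: [0-16 ALLOC][17-37 FREE]

Derivation:
Op 1: a = malloc(7) -> a = 0; heap: [0-6 ALLOC][7-37 FREE]
Op 2: a = realloc(a, 2) -> a = 0; heap: [0-1 ALLOC][2-37 FREE]
Op 3: a = realloc(a, 17) -> a = 0; heap: [0-16 ALLOC][17-37 FREE]
Op 4: b = malloc(6) -> b = 17; heap: [0-16 ALLOC][17-22 ALLOC][23-37 FREE]
free(b): b = 17 -> block [17-22 ALLOC]; mark free, coalesce with adjacent free neighbors -> [0-16 ALLOC][17-37 FREE]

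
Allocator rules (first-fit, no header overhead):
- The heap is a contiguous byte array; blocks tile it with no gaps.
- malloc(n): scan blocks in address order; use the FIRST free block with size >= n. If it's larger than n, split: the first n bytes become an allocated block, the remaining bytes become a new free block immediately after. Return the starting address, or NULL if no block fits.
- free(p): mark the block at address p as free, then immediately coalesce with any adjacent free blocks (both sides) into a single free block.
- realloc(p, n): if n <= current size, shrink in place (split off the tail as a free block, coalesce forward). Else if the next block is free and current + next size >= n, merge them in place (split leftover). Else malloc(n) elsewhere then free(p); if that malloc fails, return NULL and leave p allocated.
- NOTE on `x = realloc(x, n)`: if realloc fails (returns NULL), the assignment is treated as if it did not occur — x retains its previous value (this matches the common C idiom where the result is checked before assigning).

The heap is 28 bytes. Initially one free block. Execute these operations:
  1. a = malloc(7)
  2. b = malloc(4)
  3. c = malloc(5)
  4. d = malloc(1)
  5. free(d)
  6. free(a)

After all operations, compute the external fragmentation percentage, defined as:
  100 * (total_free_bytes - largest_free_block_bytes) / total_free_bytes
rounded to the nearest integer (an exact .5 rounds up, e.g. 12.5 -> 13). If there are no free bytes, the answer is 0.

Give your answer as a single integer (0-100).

Answer: 37

Derivation:
Op 1: a = malloc(7) -> a = 0; heap: [0-6 ALLOC][7-27 FREE]
Op 2: b = malloc(4) -> b = 7; heap: [0-6 ALLOC][7-10 ALLOC][11-27 FREE]
Op 3: c = malloc(5) -> c = 11; heap: [0-6 ALLOC][7-10 ALLOC][11-15 ALLOC][16-27 FREE]
Op 4: d = malloc(1) -> d = 16; heap: [0-6 ALLOC][7-10 ALLOC][11-15 ALLOC][16-16 ALLOC][17-27 FREE]
Op 5: free(d) -> (freed d); heap: [0-6 ALLOC][7-10 ALLOC][11-15 ALLOC][16-27 FREE]
Op 6: free(a) -> (freed a); heap: [0-6 FREE][7-10 ALLOC][11-15 ALLOC][16-27 FREE]
Free blocks: [7 12] total_free=19 largest=12 -> 100*(19-12)/19 = 700/19 ≈ 36.842 -> rounds to 37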